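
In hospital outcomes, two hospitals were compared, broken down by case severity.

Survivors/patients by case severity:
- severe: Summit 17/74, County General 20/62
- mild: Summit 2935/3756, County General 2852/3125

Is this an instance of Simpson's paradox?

Severe: Summit 17/74 = 23.0%, County General 20/62 = 32.3% → County General
Mild: Summit 2935/3756 = 78.1%, County General 2852/3125 = 91.3% → County General
Overall: Summit 2952/3830 = 77.1%, County General 2872/3187 = 90.1% → County General
County General wins overall and in every case group — no reversal.

No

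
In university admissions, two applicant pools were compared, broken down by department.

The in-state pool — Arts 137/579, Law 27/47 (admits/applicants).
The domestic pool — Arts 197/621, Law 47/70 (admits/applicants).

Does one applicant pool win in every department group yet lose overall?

No

Arts: the in-state pool 137/579 = 23.7%, the domestic pool 197/621 = 31.7% → the domestic pool
Law: the in-state pool 27/47 = 57.4%, the domestic pool 47/70 = 67.1% → the domestic pool
Overall: the in-state pool 164/626 = 26.2%, the domestic pool 244/691 = 35.3% → the domestic pool
The domestic pool wins overall and in every department group — no reversal.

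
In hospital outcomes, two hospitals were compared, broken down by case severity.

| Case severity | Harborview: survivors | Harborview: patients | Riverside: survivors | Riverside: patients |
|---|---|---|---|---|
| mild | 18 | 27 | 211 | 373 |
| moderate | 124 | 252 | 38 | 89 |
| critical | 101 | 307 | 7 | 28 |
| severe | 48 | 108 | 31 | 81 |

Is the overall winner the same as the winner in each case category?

No

Mild: Harborview 18/27 = 66.7%, Riverside 211/373 = 56.6% → Harborview
Moderate: Harborview 124/252 = 49.2%, Riverside 38/89 = 42.7% → Harborview
Critical: Harborview 101/307 = 32.9%, Riverside 7/28 = 25.0% → Harborview
Severe: Harborview 48/108 = 44.4%, Riverside 31/81 = 38.3% → Harborview
Overall: Harborview 291/694 = 41.9%, Riverside 287/571 = 50.3% → Riverside
Harborview wins each case group but Riverside wins overall — the comparison reverses. Harborview's patients skew toward critical, which has a lower base rate.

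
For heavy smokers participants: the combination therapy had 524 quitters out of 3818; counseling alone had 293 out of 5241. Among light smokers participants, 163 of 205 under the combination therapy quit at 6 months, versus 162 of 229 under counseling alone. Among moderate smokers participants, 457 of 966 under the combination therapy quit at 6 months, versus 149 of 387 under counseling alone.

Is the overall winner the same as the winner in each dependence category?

Heavy smokers: the combination therapy 524/3818 = 13.7%, counseling alone 293/5241 = 5.6% → the combination therapy
Light smokers: the combination therapy 163/205 = 79.5%, counseling alone 162/229 = 70.7% → the combination therapy
Moderate smokers: the combination therapy 457/966 = 47.3%, counseling alone 149/387 = 38.5% → the combination therapy
Overall: the combination therapy 1144/4989 = 22.9%, counseling alone 604/5857 = 10.3% → the combination therapy
The combination therapy wins overall and in every dependence group — no reversal.

Yes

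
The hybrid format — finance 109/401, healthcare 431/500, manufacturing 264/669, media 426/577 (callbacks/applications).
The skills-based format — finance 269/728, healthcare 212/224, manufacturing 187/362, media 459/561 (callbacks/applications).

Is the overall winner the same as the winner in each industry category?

Finance: the hybrid format 109/401 = 27.2%, the skills-based format 269/728 = 37.0% → the skills-based format
Healthcare: the hybrid format 431/500 = 86.2%, the skills-based format 212/224 = 94.6% → the skills-based format
Manufacturing: the hybrid format 264/669 = 39.5%, the skills-based format 187/362 = 51.7% → the skills-based format
Media: the hybrid format 426/577 = 73.8%, the skills-based format 459/561 = 81.8% → the skills-based format
Overall: the hybrid format 1230/2147 = 57.3%, the skills-based format 1127/1875 = 60.1% → the skills-based format
The skills-based format wins overall and in every industry group — no reversal.

Yes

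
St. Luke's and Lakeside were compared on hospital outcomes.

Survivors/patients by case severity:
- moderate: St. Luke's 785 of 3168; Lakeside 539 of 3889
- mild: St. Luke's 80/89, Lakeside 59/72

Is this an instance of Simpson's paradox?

No

Moderate: St. Luke's 785/3168 = 24.8%, Lakeside 539/3889 = 13.9% → St. Luke's
Mild: St. Luke's 80/89 = 89.9%, Lakeside 59/72 = 81.9% → St. Luke's
Overall: St. Luke's 865/3257 = 26.6%, Lakeside 598/3961 = 15.1% → St. Luke's
St. Luke's wins overall and in every case group — no reversal.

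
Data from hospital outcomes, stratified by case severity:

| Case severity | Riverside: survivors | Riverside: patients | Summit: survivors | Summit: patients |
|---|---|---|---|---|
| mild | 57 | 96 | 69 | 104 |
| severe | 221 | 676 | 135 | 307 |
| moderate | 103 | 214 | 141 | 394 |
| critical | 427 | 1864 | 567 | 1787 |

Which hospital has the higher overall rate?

Summit

Mild: Riverside 57/96 = 59.4%, Summit 69/104 = 66.3% → Summit
Severe: Riverside 221/676 = 32.7%, Summit 135/307 = 44.0% → Summit
Moderate: Riverside 103/214 = 48.1%, Summit 141/394 = 35.8% → Riverside
Critical: Riverside 427/1864 = 22.9%, Summit 567/1787 = 31.7% → Summit
Overall: Riverside 808/2850 = 28.4%, Summit 912/2592 = 35.2% → Summit
(Neither sweeps every case group, but Summit has the higher pooled rate.)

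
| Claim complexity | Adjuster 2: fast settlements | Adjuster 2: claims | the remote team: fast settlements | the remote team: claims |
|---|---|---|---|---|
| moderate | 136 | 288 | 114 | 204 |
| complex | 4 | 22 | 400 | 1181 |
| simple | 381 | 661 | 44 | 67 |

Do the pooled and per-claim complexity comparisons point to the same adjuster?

No

Moderate: Adjuster 2 136/288 = 47.2%, the remote team 114/204 = 55.9% → the remote team
Complex: Adjuster 2 4/22 = 18.2%, the remote team 400/1181 = 33.9% → the remote team
Simple: Adjuster 2 381/661 = 57.6%, the remote team 44/67 = 65.7% → the remote team
Overall: Adjuster 2 521/971 = 53.7%, the remote team 558/1452 = 38.4% → Adjuster 2
The remote team wins each claim group but Adjuster 2 wins overall — the comparison reverses. The remote team's claims skew toward complex, which has a lower base rate.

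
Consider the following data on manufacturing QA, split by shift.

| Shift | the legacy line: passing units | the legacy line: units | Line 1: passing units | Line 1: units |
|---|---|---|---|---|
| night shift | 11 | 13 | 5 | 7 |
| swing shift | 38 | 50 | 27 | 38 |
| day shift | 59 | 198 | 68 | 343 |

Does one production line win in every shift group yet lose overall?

No

Night shift: the legacy line 11/13 = 84.6%, Line 1 5/7 = 71.4% → the legacy line
Swing shift: the legacy line 38/50 = 76.0%, Line 1 27/38 = 71.1% → the legacy line
Day shift: the legacy line 59/198 = 29.8%, Line 1 68/343 = 19.8% → the legacy line
Overall: the legacy line 108/261 = 41.4%, Line 1 100/388 = 25.8% → the legacy line
The legacy line wins overall and in every shift group — no reversal.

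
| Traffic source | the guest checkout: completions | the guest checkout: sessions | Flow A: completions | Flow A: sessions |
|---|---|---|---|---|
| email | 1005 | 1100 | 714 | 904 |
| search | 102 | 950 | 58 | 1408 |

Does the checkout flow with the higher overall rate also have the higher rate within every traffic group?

Email: the guest checkout 1005/1100 = 91.4%, Flow A 714/904 = 79.0% → the guest checkout
Search: the guest checkout 102/950 = 10.7%, Flow A 58/1408 = 4.1% → the guest checkout
Overall: the guest checkout 1107/2050 = 54.0%, Flow A 772/2312 = 33.4% → the guest checkout
The guest checkout wins overall and in every traffic group — no reversal.

Yes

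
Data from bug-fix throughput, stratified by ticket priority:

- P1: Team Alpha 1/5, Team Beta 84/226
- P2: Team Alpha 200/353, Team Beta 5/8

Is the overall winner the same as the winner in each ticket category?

P1: Team Alpha 1/5 = 20.0%, Team Beta 84/226 = 37.2% → Team Beta
P2: Team Alpha 200/353 = 56.7%, Team Beta 5/8 = 62.5% → Team Beta
Overall: Team Alpha 201/358 = 56.1%, Team Beta 89/234 = 38.0% → Team Alpha
Team Beta wins each ticket group but Team Alpha wins overall — the comparison reverses. Team Beta's tickets skew toward P1, which has a lower base rate.

No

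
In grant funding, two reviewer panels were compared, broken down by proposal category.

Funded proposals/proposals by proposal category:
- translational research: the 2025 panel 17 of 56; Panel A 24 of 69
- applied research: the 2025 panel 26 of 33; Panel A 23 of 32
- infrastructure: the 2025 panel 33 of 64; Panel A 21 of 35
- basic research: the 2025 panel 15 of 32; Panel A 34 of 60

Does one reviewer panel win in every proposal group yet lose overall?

No

Translational research: the 2025 panel 17/56 = 30.4%, Panel A 24/69 = 34.8% → Panel A
Applied research: the 2025 panel 26/33 = 78.8%, Panel A 23/32 = 71.9% → the 2025 panel
Infrastructure: the 2025 panel 33/64 = 51.6%, Panel A 21/35 = 60.0% → Panel A
Basic research: the 2025 panel 15/32 = 46.9%, Panel A 34/60 = 56.7% → Panel A
Overall: the 2025 panel 91/185 = 49.2%, Panel A 102/196 = 52.0% → Panel A
Neither sweeps: the 2025 panel wins 1 of 4 groups, Panel A wins 3. Panel A wins overall but not every group — no Simpson reversal.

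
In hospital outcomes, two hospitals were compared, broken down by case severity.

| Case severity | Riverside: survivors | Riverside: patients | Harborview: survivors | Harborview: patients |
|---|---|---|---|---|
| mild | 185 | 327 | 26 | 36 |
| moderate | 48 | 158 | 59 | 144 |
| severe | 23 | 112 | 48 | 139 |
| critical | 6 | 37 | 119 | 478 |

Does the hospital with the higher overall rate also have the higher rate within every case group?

Mild: Riverside 185/327 = 56.6%, Harborview 26/36 = 72.2% → Harborview
Moderate: Riverside 48/158 = 30.4%, Harborview 59/144 = 41.0% → Harborview
Severe: Riverside 23/112 = 20.5%, Harborview 48/139 = 34.5% → Harborview
Critical: Riverside 6/37 = 16.2%, Harborview 119/478 = 24.9% → Harborview
Overall: Riverside 262/634 = 41.3%, Harborview 252/797 = 31.6% → Riverside
Harborview wins each case group but Riverside wins overall — the comparison reverses. Harborview's patients skew toward critical, which has a lower base rate.

No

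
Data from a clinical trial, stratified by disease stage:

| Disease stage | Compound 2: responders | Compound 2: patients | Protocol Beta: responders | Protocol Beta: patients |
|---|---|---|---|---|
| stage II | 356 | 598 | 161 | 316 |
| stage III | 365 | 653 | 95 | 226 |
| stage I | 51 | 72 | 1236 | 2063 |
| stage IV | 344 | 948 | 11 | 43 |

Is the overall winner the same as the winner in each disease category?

Stage II: Compound 2 356/598 = 59.5%, Protocol Beta 161/316 = 50.9% → Compound 2
Stage III: Compound 2 365/653 = 55.9%, Protocol Beta 95/226 = 42.0% → Compound 2
Stage I: Compound 2 51/72 = 70.8%, Protocol Beta 1236/2063 = 59.9% → Compound 2
Stage IV: Compound 2 344/948 = 36.3%, Protocol Beta 11/43 = 25.6% → Compound 2
Overall: Compound 2 1116/2271 = 49.1%, Protocol Beta 1503/2648 = 56.8% → Protocol Beta
Compound 2 wins each disease group but Protocol Beta wins overall — the comparison reverses. Compound 2's patients skew toward stage IV, which has a lower base rate.

No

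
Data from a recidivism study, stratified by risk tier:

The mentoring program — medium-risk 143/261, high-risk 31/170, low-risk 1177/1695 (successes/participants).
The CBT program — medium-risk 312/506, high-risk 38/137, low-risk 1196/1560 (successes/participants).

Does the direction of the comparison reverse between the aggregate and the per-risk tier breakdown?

No

Medium-risk: the mentoring program 143/261 = 54.8%, the CBT program 312/506 = 61.7% → the CBT program
High-risk: the mentoring program 31/170 = 18.2%, the CBT program 38/137 = 27.7% → the CBT program
Low-risk: the mentoring program 1177/1695 = 69.4%, the CBT program 1196/1560 = 76.7% → the CBT program
Overall: the mentoring program 1351/2126 = 63.5%, the CBT program 1546/2203 = 70.2% → the CBT program
The CBT program wins overall and in every risk group — no reversal.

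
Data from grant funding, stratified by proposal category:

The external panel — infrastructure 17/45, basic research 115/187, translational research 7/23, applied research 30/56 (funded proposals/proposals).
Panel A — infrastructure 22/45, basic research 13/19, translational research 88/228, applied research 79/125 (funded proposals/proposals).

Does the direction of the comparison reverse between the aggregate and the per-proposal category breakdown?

Infrastructure: the external panel 17/45 = 37.8%, Panel A 22/45 = 48.9% → Panel A
Basic research: the external panel 115/187 = 61.5%, Panel A 13/19 = 68.4% → Panel A
Translational research: the external panel 7/23 = 30.4%, Panel A 88/228 = 38.6% → Panel A
Applied research: the external panel 30/56 = 53.6%, Panel A 79/125 = 63.2% → Panel A
Overall: the external panel 169/311 = 54.3%, Panel A 202/417 = 48.4% → the external panel
Panel A wins each proposal group but the external panel wins overall — the comparison reverses. Panel A's proposals skew toward translational research, which has a lower base rate.

Yes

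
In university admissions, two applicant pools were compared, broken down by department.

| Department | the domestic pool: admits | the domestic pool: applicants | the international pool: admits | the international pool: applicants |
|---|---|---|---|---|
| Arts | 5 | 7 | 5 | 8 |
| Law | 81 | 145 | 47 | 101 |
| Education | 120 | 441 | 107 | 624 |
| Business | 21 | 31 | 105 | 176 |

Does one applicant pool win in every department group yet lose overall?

No

Arts: the domestic pool 5/7 = 71.4%, the international pool 5/8 = 62.5% → the domestic pool
Law: the domestic pool 81/145 = 55.9%, the international pool 47/101 = 46.5% → the domestic pool
Education: the domestic pool 120/441 = 27.2%, the international pool 107/624 = 17.1% → the domestic pool
Business: the domestic pool 21/31 = 67.7%, the international pool 105/176 = 59.7% → the domestic pool
Overall: the domestic pool 227/624 = 36.4%, the international pool 264/909 = 29.0% → the domestic pool
The domestic pool wins overall and in every department group — no reversal.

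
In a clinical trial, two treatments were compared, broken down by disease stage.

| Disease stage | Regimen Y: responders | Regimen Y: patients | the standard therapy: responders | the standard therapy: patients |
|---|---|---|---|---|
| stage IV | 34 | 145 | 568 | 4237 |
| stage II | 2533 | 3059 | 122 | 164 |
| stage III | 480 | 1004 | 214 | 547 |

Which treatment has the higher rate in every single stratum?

Stage IV: Regimen Y 34/145 = 23.4%, the standard therapy 568/4237 = 13.4% → Regimen Y
Stage II: Regimen Y 2533/3059 = 82.8%, the standard therapy 122/164 = 74.4% → Regimen Y
Stage III: Regimen Y 480/1004 = 47.8%, the standard therapy 214/547 = 39.1% → Regimen Y
Regimen Y has the higher rate in all 3 groups.

Regimen Y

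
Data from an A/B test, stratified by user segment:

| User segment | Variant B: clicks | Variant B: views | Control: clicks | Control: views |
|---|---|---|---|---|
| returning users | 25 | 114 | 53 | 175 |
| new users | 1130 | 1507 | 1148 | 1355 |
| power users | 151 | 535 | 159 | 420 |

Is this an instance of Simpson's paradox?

No

Returning users: Variant B 25/114 = 21.9%, Control 53/175 = 30.3% → Control
New users: Variant B 1130/1507 = 75.0%, Control 1148/1355 = 84.7% → Control
Power users: Variant B 151/535 = 28.2%, Control 159/420 = 37.9% → Control
Overall: Variant B 1306/2156 = 60.6%, Control 1360/1950 = 69.7% → Control
Control wins overall and in every user group — no reversal.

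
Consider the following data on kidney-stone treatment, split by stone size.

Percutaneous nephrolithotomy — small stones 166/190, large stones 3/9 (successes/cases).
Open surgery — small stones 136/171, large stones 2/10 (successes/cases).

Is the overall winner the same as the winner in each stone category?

Small stones: percutaneous nephrolithotomy 166/190 = 87.4%, open surgery 136/171 = 79.5% → percutaneous nephrolithotomy
Large stones: percutaneous nephrolithotomy 3/9 = 33.3%, open surgery 2/10 = 20.0% → percutaneous nephrolithotomy
Overall: percutaneous nephrolithotomy 169/199 = 84.9%, open surgery 138/181 = 76.2% → percutaneous nephrolithotomy
Percutaneous nephrolithotomy wins overall and in every stone group — no reversal.

Yes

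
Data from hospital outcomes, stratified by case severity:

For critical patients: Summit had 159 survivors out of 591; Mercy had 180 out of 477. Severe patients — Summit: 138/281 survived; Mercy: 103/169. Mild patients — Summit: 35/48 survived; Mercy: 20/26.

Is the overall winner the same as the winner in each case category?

Yes

Critical: Summit 159/591 = 26.9%, Mercy 180/477 = 37.7% → Mercy
Severe: Summit 138/281 = 49.1%, Mercy 103/169 = 60.9% → Mercy
Mild: Summit 35/48 = 72.9%, Mercy 20/26 = 76.9% → Mercy
Overall: Summit 332/920 = 36.1%, Mercy 303/672 = 45.1% → Mercy
Mercy wins overall and in every case group — no reversal.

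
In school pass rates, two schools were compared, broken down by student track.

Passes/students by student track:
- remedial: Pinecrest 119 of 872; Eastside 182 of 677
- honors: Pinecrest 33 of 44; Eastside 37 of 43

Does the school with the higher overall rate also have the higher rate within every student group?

Remedial: Pinecrest 119/872 = 13.6%, Eastside 182/677 = 26.9% → Eastside
Honors: Pinecrest 33/44 = 75.0%, Eastside 37/43 = 86.0% → Eastside
Overall: Pinecrest 152/916 = 16.6%, Eastside 219/720 = 30.4% → Eastside
Eastside wins overall and in every student group — no reversal.

Yes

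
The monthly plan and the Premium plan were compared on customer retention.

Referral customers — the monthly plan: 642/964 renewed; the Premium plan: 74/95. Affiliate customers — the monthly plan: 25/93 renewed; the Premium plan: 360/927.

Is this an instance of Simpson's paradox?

Yes

Referral: the monthly plan 642/964 = 66.6%, the Premium plan 74/95 = 77.9% → the Premium plan
Affiliate: the monthly plan 25/93 = 26.9%, the Premium plan 360/927 = 38.8% → the Premium plan
Overall: the monthly plan 667/1057 = 63.1%, the Premium plan 434/1022 = 42.5% → the monthly plan
The Premium plan wins each signup group but the monthly plan wins overall — the comparison reverses. The Premium plan's customers skew toward affiliate, which has a lower base rate.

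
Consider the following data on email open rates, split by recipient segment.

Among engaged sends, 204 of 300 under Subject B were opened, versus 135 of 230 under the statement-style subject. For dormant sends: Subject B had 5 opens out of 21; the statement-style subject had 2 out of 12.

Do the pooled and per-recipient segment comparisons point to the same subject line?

Engaged: Subject B 204/300 = 68.0%, the statement-style subject 135/230 = 58.7% → Subject B
Dormant: Subject B 5/21 = 23.8%, the statement-style subject 2/12 = 16.7% → Subject B
Overall: Subject B 209/321 = 65.1%, the statement-style subject 137/242 = 56.6% → Subject B
Subject B wins overall and in every recipient group — no reversal.

Yes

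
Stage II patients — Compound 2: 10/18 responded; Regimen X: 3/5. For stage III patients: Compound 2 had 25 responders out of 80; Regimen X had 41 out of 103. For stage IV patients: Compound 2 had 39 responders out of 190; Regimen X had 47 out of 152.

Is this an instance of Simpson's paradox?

Stage II: Compound 2 10/18 = 55.6%, Regimen X 3/5 = 60.0% → Regimen X
Stage III: Compound 2 25/80 = 31.2%, Regimen X 41/103 = 39.8% → Regimen X
Stage IV: Compound 2 39/190 = 20.5%, Regimen X 47/152 = 30.9% → Regimen X
Overall: Compound 2 74/288 = 25.7%, Regimen X 91/260 = 35.0% → Regimen X
Regimen X wins overall and in every disease group — no reversal.

No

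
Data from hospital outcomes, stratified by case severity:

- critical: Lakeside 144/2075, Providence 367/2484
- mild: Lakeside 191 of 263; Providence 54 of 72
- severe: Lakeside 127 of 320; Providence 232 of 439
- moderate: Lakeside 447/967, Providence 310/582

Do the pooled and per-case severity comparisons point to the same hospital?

Critical: Lakeside 144/2075 = 6.9%, Providence 367/2484 = 14.8% → Providence
Mild: Lakeside 191/263 = 72.6%, Providence 54/72 = 75.0% → Providence
Severe: Lakeside 127/320 = 39.7%, Providence 232/439 = 52.8% → Providence
Moderate: Lakeside 447/967 = 46.2%, Providence 310/582 = 53.3% → Providence
Overall: Lakeside 909/3625 = 25.1%, Providence 963/3577 = 26.9% → Providence
Providence wins overall and in every case group — no reversal.

Yes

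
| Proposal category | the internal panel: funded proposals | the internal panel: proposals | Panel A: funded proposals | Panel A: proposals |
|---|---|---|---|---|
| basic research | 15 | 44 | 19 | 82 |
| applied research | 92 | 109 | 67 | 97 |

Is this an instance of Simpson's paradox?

Basic research: the internal panel 15/44 = 34.1%, Panel A 19/82 = 23.2% → the internal panel
Applied research: the internal panel 92/109 = 84.4%, Panel A 67/97 = 69.1% → the internal panel
Overall: the internal panel 107/153 = 69.9%, Panel A 86/179 = 48.0% → the internal panel
The internal panel wins overall and in every proposal group — no reversal.

No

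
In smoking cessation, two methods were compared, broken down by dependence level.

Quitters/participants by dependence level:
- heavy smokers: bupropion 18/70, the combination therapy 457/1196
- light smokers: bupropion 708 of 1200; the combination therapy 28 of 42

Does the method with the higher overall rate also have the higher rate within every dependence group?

No

Heavy smokers: bupropion 18/70 = 25.7%, the combination therapy 457/1196 = 38.2% → the combination therapy
Light smokers: bupropion 708/1200 = 59.0%, the combination therapy 28/42 = 66.7% → the combination therapy
Overall: bupropion 726/1270 = 57.2%, the combination therapy 485/1238 = 39.2% → bupropion
The combination therapy wins each dependence group but bupropion wins overall — the comparison reverses. The combination therapy's participants skew toward heavy smokers, which has a lower base rate.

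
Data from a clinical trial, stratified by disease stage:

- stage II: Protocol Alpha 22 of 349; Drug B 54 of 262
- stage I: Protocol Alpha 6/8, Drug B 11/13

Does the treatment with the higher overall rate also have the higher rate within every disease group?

Stage II: Protocol Alpha 22/349 = 6.3%, Drug B 54/262 = 20.6% → Drug B
Stage I: Protocol Alpha 6/8 = 75.0%, Drug B 11/13 = 84.6% → Drug B
Overall: Protocol Alpha 28/357 = 7.8%, Drug B 65/275 = 23.6% → Drug B
Drug B wins overall and in every disease group — no reversal.

Yes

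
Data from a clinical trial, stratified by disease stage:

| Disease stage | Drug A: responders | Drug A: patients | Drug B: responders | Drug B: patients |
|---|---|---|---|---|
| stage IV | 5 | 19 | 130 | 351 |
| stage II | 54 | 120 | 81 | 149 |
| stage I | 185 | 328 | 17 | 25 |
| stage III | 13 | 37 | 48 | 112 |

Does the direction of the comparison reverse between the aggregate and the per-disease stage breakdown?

Yes

Stage IV: Drug A 5/19 = 26.3%, Drug B 130/351 = 37.0% → Drug B
Stage II: Drug A 54/120 = 45.0%, Drug B 81/149 = 54.4% → Drug B
Stage I: Drug A 185/328 = 56.4%, Drug B 17/25 = 68.0% → Drug B
Stage III: Drug A 13/37 = 35.1%, Drug B 48/112 = 42.9% → Drug B
Overall: Drug A 257/504 = 51.0%, Drug B 276/637 = 43.3% → Drug A
Drug B wins each disease group but Drug A wins overall — the comparison reverses. Drug B's patients skew toward stage IV, which has a lower base rate.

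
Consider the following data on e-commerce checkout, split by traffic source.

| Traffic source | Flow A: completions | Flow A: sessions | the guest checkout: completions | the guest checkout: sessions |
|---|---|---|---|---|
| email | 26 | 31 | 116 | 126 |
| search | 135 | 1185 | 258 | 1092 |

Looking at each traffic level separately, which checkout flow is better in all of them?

the guest checkout

Email: Flow A 26/31 = 83.9%, the guest checkout 116/126 = 92.1% → the guest checkout
Search: Flow A 135/1185 = 11.4%, the guest checkout 258/1092 = 23.6% → the guest checkout
The guest checkout has the higher rate in both groups.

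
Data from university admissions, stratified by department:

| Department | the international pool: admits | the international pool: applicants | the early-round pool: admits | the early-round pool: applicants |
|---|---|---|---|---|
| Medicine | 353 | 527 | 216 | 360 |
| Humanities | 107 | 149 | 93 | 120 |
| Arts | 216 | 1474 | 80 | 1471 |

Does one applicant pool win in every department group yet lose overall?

Medicine: the international pool 353/527 = 67.0%, the early-round pool 216/360 = 60.0% → the international pool
Humanities: the international pool 107/149 = 71.8%, the early-round pool 93/120 = 77.5% → the early-round pool
Arts: the international pool 216/1474 = 14.7%, the early-round pool 80/1471 = 5.4% → the international pool
Overall: the international pool 676/2150 = 31.4%, the early-round pool 389/1951 = 19.9% → the international pool
Neither sweeps: the international pool wins 2 of 3 groups, the early-round pool wins 1. The international pool wins overall but not every group — no Simpson reversal.

No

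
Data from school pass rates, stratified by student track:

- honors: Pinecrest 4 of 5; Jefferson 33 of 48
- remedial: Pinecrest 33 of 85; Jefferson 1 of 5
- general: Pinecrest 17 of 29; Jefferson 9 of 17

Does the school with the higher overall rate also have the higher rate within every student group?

Honors: Pinecrest 4/5 = 80.0%, Jefferson 33/48 = 68.8% → Pinecrest
Remedial: Pinecrest 33/85 = 38.8%, Jefferson 1/5 = 20.0% → Pinecrest
General: Pinecrest 17/29 = 58.6%, Jefferson 9/17 = 52.9% → Pinecrest
Overall: Pinecrest 54/119 = 45.4%, Jefferson 43/70 = 61.4% → Jefferson
Pinecrest wins each student group but Jefferson wins overall — the comparison reverses. Pinecrest's students skew toward remedial, which has a lower base rate.

No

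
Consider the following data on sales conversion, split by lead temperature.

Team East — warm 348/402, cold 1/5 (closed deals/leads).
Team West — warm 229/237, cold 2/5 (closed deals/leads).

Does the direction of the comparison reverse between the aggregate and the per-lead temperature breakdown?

No

Warm: Team East 348/402 = 86.6%, Team West 229/237 = 96.6% → Team West
Cold: Team East 1/5 = 20.0%, Team West 2/5 = 40.0% → Team West
Overall: Team East 349/407 = 85.7%, Team West 231/242 = 95.5% → Team West
Team West wins overall and in every lead group — no reversal.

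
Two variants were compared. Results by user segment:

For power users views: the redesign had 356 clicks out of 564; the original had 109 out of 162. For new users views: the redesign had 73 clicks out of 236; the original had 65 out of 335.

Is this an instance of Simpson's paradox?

Power users: the redesign 356/564 = 63.1%, the original 109/162 = 67.3% → the original
New users: the redesign 73/236 = 30.9%, the original 65/335 = 19.4% → the redesign
Overall: the redesign 429/800 = 53.6%, the original 174/497 = 35.0% → the redesign
Neither sweeps: the redesign wins 1 of 2 groups, the original wins 1. The redesign wins overall but not every group — no Simpson reversal.

No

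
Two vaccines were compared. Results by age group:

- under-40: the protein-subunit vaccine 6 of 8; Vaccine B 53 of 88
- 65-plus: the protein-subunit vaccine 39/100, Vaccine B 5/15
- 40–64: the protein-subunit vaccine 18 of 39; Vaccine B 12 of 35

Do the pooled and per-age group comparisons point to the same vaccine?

No

Under-40: the protein-subunit vaccine 6/8 = 75.0%, Vaccine B 53/88 = 60.2% → the protein-subunit vaccine
65-plus: the protein-subunit vaccine 39/100 = 39.0%, Vaccine B 5/15 = 33.3% → the protein-subunit vaccine
40–64: the protein-subunit vaccine 18/39 = 46.2%, Vaccine B 12/35 = 34.3% → the protein-subunit vaccine
Overall: the protein-subunit vaccine 63/147 = 42.9%, Vaccine B 70/138 = 50.7% → Vaccine B
The protein-subunit vaccine wins each age group but Vaccine B wins overall — the comparison reverses. The protein-subunit vaccine's recipients skew toward 65-plus, which has a lower base rate.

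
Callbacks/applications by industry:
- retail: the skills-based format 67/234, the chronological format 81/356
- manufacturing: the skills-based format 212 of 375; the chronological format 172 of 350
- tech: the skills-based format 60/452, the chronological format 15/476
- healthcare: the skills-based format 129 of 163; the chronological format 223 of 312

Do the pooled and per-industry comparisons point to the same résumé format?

Retail: the skills-based format 67/234 = 28.6%, the chronological format 81/356 = 22.8% → the skills-based format
Manufacturing: the skills-based format 212/375 = 56.5%, the chronological format 172/350 = 49.1% → the skills-based format
Tech: the skills-based format 60/452 = 13.3%, the chronological format 15/476 = 3.2% → the skills-based format
Healthcare: the skills-based format 129/163 = 79.1%, the chronological format 223/312 = 71.5% → the skills-based format
Overall: the skills-based format 468/1224 = 38.2%, the chronological format 491/1494 = 32.9% → the skills-based format
The skills-based format wins overall and in every industry group — no reversal.

Yes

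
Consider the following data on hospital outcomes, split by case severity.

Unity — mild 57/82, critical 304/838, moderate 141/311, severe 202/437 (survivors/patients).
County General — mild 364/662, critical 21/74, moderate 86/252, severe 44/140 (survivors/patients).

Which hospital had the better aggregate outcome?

Mild: Unity 57/82 = 69.5%, County General 364/662 = 55.0% → Unity
Critical: Unity 304/838 = 36.3%, County General 21/74 = 28.4% → Unity
Moderate: Unity 141/311 = 45.3%, County General 86/252 = 34.1% → Unity
Severe: Unity 202/437 = 46.2%, County General 44/140 = 31.4% → Unity
Overall: Unity 704/1668 = 42.2%, County General 515/1128 = 45.7% → County General
(Unity wins every case group but County General wins overall — Unity's patients skew toward the low-rate critical group.)

County General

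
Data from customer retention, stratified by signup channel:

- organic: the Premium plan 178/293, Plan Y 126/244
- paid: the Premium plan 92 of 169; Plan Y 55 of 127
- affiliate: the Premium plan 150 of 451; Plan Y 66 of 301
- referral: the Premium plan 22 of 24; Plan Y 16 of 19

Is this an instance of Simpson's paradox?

Organic: the Premium plan 178/293 = 60.8%, Plan Y 126/244 = 51.6% → the Premium plan
Paid: the Premium plan 92/169 = 54.4%, Plan Y 55/127 = 43.3% → the Premium plan
Affiliate: the Premium plan 150/451 = 33.3%, Plan Y 66/301 = 21.9% → the Premium plan
Referral: the Premium plan 22/24 = 91.7%, Plan Y 16/19 = 84.2% → the Premium plan
Overall: the Premium plan 442/937 = 47.2%, Plan Y 263/691 = 38.1% → the Premium plan
The Premium plan wins overall and in every signup group — no reversal.

No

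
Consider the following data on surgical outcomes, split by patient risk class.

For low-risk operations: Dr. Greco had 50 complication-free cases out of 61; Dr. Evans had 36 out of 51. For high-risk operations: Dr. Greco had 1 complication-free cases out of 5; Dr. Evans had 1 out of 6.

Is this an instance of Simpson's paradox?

Low-risk: Dr. Greco 50/61 = 82.0%, Dr. Evans 36/51 = 70.6% → Dr. Greco
High-risk: Dr. Greco 1/5 = 20.0%, Dr. Evans 1/6 = 16.7% → Dr. Greco
Overall: Dr. Greco 51/66 = 77.3%, Dr. Evans 37/57 = 64.9% → Dr. Greco
Dr. Greco wins overall and in every patient risk group — no reversal.

No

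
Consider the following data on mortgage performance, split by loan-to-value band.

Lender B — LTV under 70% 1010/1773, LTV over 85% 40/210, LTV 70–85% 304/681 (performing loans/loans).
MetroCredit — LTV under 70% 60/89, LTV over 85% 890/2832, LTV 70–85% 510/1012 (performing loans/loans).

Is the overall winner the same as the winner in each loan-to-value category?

LTV under 70%: Lender B 1010/1773 = 57.0%, MetroCredit 60/89 = 67.4% → MetroCredit
LTV over 85%: Lender B 40/210 = 19.0%, MetroCredit 890/2832 = 31.4% → MetroCredit
LTV 70–85%: Lender B 304/681 = 44.6%, MetroCredit 510/1012 = 50.4% → MetroCredit
Overall: Lender B 1354/2664 = 50.8%, MetroCredit 1460/3933 = 37.1% → Lender B
MetroCredit wins each loan-to-value group but Lender B wins overall — the comparison reverses. MetroCredit's loans skew toward LTV over 85%, which has a lower base rate.

No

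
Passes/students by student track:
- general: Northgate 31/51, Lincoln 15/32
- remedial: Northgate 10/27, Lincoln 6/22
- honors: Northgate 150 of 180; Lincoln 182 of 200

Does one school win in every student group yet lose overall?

No

General: Northgate 31/51 = 60.8%, Lincoln 15/32 = 46.9% → Northgate
Remedial: Northgate 10/27 = 37.0%, Lincoln 6/22 = 27.3% → Northgate
Honors: Northgate 150/180 = 83.3%, Lincoln 182/200 = 91.0% → Lincoln
Overall: Northgate 191/258 = 74.0%, Lincoln 203/254 = 79.9% → Lincoln
Neither sweeps: Northgate wins 2 of 3 groups, Lincoln wins 1. Lincoln wins overall but not every group — no Simpson reversal.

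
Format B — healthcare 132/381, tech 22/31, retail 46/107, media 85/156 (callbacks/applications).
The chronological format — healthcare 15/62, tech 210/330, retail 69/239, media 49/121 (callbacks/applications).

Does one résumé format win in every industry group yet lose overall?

Healthcare: Format B 132/381 = 34.6%, the chronological format 15/62 = 24.2% → Format B
Tech: Format B 22/31 = 71.0%, the chronological format 210/330 = 63.6% → Format B
Retail: Format B 46/107 = 43.0%, the chronological format 69/239 = 28.9% → Format B
Media: Format B 85/156 = 54.5%, the chronological format 49/121 = 40.5% → Format B
Overall: Format B 285/675 = 42.2%, the chronological format 343/752 = 45.6% → the chronological format
Format B wins each industry group but the chronological format wins overall — the comparison reverses. Format B's applications skew toward healthcare, which has a lower base rate.

Yes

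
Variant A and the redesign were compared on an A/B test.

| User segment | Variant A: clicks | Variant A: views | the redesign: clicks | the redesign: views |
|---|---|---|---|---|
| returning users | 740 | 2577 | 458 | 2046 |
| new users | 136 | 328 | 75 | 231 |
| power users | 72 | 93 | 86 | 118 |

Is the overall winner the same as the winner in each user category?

Yes

Returning users: Variant A 740/2577 = 28.7%, the redesign 458/2046 = 22.4% → Variant A
New users: Variant A 136/328 = 41.5%, the redesign 75/231 = 32.5% → Variant A
Power users: Variant A 72/93 = 77.4%, the redesign 86/118 = 72.9% → Variant A
Overall: Variant A 948/2998 = 31.6%, the redesign 619/2395 = 25.8% → Variant A
Variant A wins overall and in every user group — no reversal.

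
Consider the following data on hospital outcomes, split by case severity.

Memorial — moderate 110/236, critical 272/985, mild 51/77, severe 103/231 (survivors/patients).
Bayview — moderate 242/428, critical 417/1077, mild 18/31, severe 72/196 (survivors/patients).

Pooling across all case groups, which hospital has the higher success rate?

Moderate: Memorial 110/236 = 46.6%, Bayview 242/428 = 56.5% → Bayview
Critical: Memorial 272/985 = 27.6%, Bayview 417/1077 = 38.7% → Bayview
Mild: Memorial 51/77 = 66.2%, Bayview 18/31 = 58.1% → Memorial
Severe: Memorial 103/231 = 44.6%, Bayview 72/196 = 36.7% → Memorial
Overall: Memorial 536/1529 = 35.1%, Bayview 749/1732 = 43.2% → Bayview
(Neither sweeps every case group, but Bayview has the higher pooled rate.)

Bayview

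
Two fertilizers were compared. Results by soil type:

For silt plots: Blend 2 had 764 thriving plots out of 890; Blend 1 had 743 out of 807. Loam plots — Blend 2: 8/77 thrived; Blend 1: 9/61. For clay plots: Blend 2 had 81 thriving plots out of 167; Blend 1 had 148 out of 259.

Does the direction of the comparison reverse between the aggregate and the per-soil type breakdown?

No

Silt: Blend 2 764/890 = 85.8%, Blend 1 743/807 = 92.1% → Blend 1
Loam: Blend 2 8/77 = 10.4%, Blend 1 9/61 = 14.8% → Blend 1
Clay: Blend 2 81/167 = 48.5%, Blend 1 148/259 = 57.1% → Blend 1
Overall: Blend 2 853/1134 = 75.2%, Blend 1 900/1127 = 79.9% → Blend 1
Blend 1 wins overall and in every soil group — no reversal.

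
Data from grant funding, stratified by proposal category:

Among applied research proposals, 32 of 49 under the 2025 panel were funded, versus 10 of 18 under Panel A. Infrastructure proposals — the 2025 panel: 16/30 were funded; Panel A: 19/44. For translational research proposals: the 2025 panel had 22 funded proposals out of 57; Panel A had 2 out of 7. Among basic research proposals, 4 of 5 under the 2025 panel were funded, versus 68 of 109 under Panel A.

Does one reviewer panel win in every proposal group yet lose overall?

Applied research: the 2025 panel 32/49 = 65.3%, Panel A 10/18 = 55.6% → the 2025 panel
Infrastructure: the 2025 panel 16/30 = 53.3%, Panel A 19/44 = 43.2% → the 2025 panel
Translational research: the 2025 panel 22/57 = 38.6%, Panel A 2/7 = 28.6% → the 2025 panel
Basic research: the 2025 panel 4/5 = 80.0%, Panel A 68/109 = 62.4% → the 2025 panel
Overall: the 2025 panel 74/141 = 52.5%, Panel A 99/178 = 55.6% → Panel A
The 2025 panel wins each proposal group but Panel A wins overall — the comparison reverses. The 2025 panel's proposals skew toward translational research, which has a lower base rate.

Yes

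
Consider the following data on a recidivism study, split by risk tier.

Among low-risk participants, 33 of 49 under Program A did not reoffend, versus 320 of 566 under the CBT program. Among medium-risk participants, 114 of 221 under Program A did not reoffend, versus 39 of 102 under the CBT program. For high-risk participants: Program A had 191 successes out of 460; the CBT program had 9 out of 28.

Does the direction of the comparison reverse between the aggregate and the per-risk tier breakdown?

Yes

Low-risk: Program A 33/49 = 67.3%, the CBT program 320/566 = 56.5% → Program A
Medium-risk: Program A 114/221 = 51.6%, the CBT program 39/102 = 38.2% → Program A
High-risk: Program A 191/460 = 41.5%, the CBT program 9/28 = 32.1% → Program A
Overall: Program A 338/730 = 46.3%, the CBT program 368/696 = 52.9% → the CBT program
Program A wins each risk group but the CBT program wins overall — the comparison reverses. Program A's participants skew toward high-risk, which has a lower base rate.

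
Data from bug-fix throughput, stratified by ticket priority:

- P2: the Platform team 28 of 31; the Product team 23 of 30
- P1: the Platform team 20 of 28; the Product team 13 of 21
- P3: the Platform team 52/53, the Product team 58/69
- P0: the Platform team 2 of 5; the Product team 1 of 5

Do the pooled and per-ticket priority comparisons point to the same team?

P2: the Platform team 28/31 = 90.3%, the Product team 23/30 = 76.7% → the Platform team
P1: the Platform team 20/28 = 71.4%, the Product team 13/21 = 61.9% → the Platform team
P3: the Platform team 52/53 = 98.1%, the Product team 58/69 = 84.1% → the Platform team
P0: the Platform team 2/5 = 40.0%, the Product team 1/5 = 20.0% → the Platform team
Overall: the Platform team 102/117 = 87.2%, the Product team 95/125 = 76.0% → the Platform team
The Platform team wins overall and in every ticket group — no reversal.

Yes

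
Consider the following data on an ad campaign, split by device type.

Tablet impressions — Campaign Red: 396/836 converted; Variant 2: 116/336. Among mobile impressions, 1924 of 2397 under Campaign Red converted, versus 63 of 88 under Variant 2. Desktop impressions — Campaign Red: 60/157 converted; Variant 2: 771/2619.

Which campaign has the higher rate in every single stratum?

Tablet: Campaign Red 396/836 = 47.4%, Variant 2 116/336 = 34.5% → Campaign Red
Mobile: Campaign Red 1924/2397 = 80.3%, Variant 2 63/88 = 71.6% → Campaign Red
Desktop: Campaign Red 60/157 = 38.2%, Variant 2 771/2619 = 29.4% → Campaign Red
Campaign Red has the higher rate in all 3 groups.

Campaign Red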